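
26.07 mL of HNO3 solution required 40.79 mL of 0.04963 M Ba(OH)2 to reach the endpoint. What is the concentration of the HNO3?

0.155 M

n(Ba(OH)2) delivered = 0.04963 x 0.04079 = 0.002024 mol.
The reaction is 2 HNO3 + 1 Ba(OH)2, so n(HNO3) = 0.002024 x 2/1 = 0.004049 mol.
[HNO3] = 0.004049 mol / 0.02607 L = 0.155 M.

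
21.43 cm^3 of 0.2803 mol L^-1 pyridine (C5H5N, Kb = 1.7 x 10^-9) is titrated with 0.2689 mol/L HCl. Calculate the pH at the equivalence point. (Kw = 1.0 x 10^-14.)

n(C5H5N) = 0.2803 x 0.02143 = 0.006007 mol; V(HCl) at equivalence = 0.006007/0.2689 = 0.02234 L.
At equivalence the base is fully converted to C5H5NH+; total volume = 0.04377 L, so [C5H5NH+] = 0.006007/0.04377 = 0.1372 M.
Ka(C5H5NH+) = Kw/Kb = 1.0e-14 / 1.7 x 10^-9 = 5.88e-6.
[H^+] = sqrt(Ka x [C5H5NH+]) = sqrt(5.88e-6 x 0.1372) = 0.000898 M.
pH = -log(0.000898) = 3.05.

3.05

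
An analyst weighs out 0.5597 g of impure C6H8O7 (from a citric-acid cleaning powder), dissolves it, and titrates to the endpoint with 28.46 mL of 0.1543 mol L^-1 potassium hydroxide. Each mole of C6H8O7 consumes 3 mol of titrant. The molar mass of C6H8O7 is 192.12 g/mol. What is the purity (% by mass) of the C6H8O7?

n(KOH) = 0.1543 x 0.02846 = 0.004391 mol.
n(C6H8O7) = 0.004391 / 3 = 0.001464 mol.
mass of C6H8O7 = 0.001464 x 192.12 = 0.2812 g.
% purity = 0.2812 / 0.5597 x 100 = 50.2%.

50.2%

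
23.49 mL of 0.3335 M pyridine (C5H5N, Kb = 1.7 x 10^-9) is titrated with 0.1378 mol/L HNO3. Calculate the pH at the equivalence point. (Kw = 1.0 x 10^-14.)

3.12

n(C5H5N) = 0.3335 x 0.02349 = 0.007834 mol; V(HNO3) at equivalence = 0.007834/0.1378 = 0.05685 L.
At equivalence the base is fully converted to C5H5NH+; total volume = 0.08034 L, so [C5H5NH+] = 0.007834/0.08034 = 0.09751 M.
Ka(C5H5NH+) = Kw/Kb = 1.0e-14 / 1.7 x 10^-9 = 5.88e-6.
[H^+] = sqrt(Ka x [C5H5NH+]) = sqrt(5.88e-6 x 0.09751) = 0.000757 M.
pH = -log(0.000757) = 3.12.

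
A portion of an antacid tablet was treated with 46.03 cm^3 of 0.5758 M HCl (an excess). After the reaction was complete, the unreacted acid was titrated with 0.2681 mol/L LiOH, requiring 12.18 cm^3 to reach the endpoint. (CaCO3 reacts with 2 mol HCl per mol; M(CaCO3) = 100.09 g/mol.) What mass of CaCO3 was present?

1.16 g

Total n(HCl) added = 0.5758 x 0.04603 = 0.02650 mol.
n(LiOH) used = 0.2681 x 0.01218 = 0.003265 mol, which equals the excess n(HCl).
So n(HCl) consumed by the sample = 0.02650 - 0.003265 = 0.02324 mol.
n(CaCO3) = 0.02324 / 2 = 0.01162 mol.
mass = 0.01162 mol x 100.09 g/mol = 1.16 g.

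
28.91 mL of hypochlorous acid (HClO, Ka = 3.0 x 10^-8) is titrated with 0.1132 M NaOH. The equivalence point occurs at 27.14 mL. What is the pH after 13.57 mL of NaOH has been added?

13.57 mL is exactly half the equivalence volume (27.14/2), i.e. the half-equivalence point.
There, n(HA) = n(A^-), so pH = pKa = -log(3.0 x 10^-8) = 7.52.

7.52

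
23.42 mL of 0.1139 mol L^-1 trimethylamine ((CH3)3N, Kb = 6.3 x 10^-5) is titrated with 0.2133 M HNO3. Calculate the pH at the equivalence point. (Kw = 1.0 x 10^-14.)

n((CH3)3N) = 0.1139 x 0.02342 = 0.002668 mol; V(HNO3) at equivalence = 0.002668/0.2133 = 0.01251 L.
At equivalence the base is fully converted to (CH3)3NH+; total volume = 0.03593 L, so [(CH3)3NH+] = 0.002668/0.03593 = 0.07425 M.
Ka((CH3)3NH+) = Kw/Kb = 1.0e-14 / 6.3 x 10^-5 = 1.59e-10.
[H^+] = sqrt(Ka x [(CH3)3NH+]) = sqrt(1.59e-10 x 0.07425) = 3.43e-6 M.
pH = -log(3.43e-6) = 5.46.

5.46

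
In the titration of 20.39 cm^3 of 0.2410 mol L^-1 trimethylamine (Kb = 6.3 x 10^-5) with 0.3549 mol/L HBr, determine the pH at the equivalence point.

5.32

n((CH3)3N) = 0.2410 x 0.02039 = 0.004914 mol; V(HBr) at equivalence = 0.004914/0.3549 = 0.01385 L.
At equivalence the base is fully converted to (CH3)3NH+; total volume = 0.03424 L, so [(CH3)3NH+] = 0.004914/0.03424 = 0.1435 M.
Ka((CH3)3NH+) = Kw/Kb = 1.0e-14 / 6.3 x 10^-5 = 1.59e-10.
[H^+] = sqrt(Ka x [(CH3)3NH+]) = sqrt(1.59e-10 x 0.1435) = 4.77e-6 M.
pH = -log(4.77e-6) = 5.32.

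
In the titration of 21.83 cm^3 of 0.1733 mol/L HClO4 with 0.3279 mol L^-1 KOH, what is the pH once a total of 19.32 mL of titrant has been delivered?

12.79

n(acid) = 0.1733 x 0.02183 = 0.003783 mol; n(KOH) added = 0.3279 x 0.01932 = 0.006335 mol.
Base is in excess by 0.006335 - 0.003783 = 0.002552 mol in a total volume of 0.04115 L.
[OH^-] = 0.002552/0.04115 = 0.06201 M, so pOH = 1.21 and pH = 14.00 - 1.21 = 12.79.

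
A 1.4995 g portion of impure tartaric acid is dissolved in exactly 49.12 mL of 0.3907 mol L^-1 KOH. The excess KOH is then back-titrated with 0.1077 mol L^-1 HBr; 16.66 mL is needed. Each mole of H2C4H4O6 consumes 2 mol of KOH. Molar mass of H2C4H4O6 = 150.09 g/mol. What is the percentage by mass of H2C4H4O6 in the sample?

Total n(KOH) added = 0.3907 x 0.04912 = 0.01919 mol.
n(HBr) used = 0.1077 x 0.01666 = 0.001794 mol, which equals the excess n(KOH).
So n(KOH) consumed by the sample = 0.01919 - 0.001794 = 0.01740 mol.
n(H2C4H4O6) = 0.01740 / 2 = 0.008698 mol.
mass H2C4H4O6 = 0.008698 x 150.09 = 1.306 g, so %H2C4H4O6 = 1.306/1.4995 x 100 = 87.1%.

87.1%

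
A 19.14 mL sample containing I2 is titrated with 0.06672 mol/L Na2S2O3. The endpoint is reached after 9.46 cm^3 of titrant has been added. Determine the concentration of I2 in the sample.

n(Na2S2O3) = 0.06672 x 0.009460 = 0.0006312 mol.
From the balanced equation, 2 mol Na2S2O3 reacts with 1 mol I2, so n(I2) = 0.0006312 x 1/2 = 0.0003156 mol.
[I2] = 0.0003156 / 0.01914 L = 0.0165 M.

0.0165 M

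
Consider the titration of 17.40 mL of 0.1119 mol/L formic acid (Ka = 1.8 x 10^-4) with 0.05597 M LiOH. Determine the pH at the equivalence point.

8.16

n(HCOOH) = 0.1119 x 0.01740 = 0.001947 mol; V(LiOH) at equivalence = 0.001947/0.05597 = 0.03479 L.
At equivalence all the acid is converted to HCOO-; total volume = 0.01740 + 0.03479 = 0.05219 L, so [HCOO-] = 0.001947/0.05219 = 0.03731 M.
Kb = Kw/Ka = 1.0e-14 / 1.8 x 10^-4 = 5.56e-11.
[OH^-] = sqrt(Kb x [HCOO-]) = sqrt(5.56e-11 x 0.03731) = 1.44e-6 M.
pOH = 5.84, so pH = 14.00 - 5.84 = 8.16.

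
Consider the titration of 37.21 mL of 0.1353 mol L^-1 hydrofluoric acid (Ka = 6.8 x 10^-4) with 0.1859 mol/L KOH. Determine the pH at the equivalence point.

n(HF) = 0.1353 x 0.03721 = 0.005035 mol; V(KOH) at equivalence = 0.005035/0.1859 = 0.02708 L.
At equivalence all the acid is converted to F-; total volume = 0.03721 + 0.02708 = 0.06429 L, so [F-] = 0.005035/0.06429 = 0.07831 M.
Kb = Kw/Ka = 1.0e-14 / 6.8 x 10^-4 = 1.47e-11.
[OH^-] = sqrt(Kb x [F-]) = sqrt(1.47e-11 x 0.07831) = 1.07e-6 M.
pOH = 5.97, so pH = 14.00 - 5.97 = 8.03.

8.03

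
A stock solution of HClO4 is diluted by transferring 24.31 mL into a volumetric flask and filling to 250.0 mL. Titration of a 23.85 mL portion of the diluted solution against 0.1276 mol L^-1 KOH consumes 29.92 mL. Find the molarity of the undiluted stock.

n(KOH) = 0.1276 x 0.02992 = 0.003818 mol.
n(HClO4) in the aliquot = 0.003818 mol.
[diluted HClO4] = 0.003818 / 0.02385 = 0.1601 M.
Dilution factor = 250.0/24.31 = 10.28, so [stock] = 0.1601 x 10.28 = 1.65 M.

1.65 M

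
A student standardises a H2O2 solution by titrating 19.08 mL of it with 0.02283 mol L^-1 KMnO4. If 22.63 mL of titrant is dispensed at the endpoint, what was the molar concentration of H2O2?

0.0677 M

n(KMnO4) = 0.02283 x 0.02263 = 0.0005166 mol.
From the balanced equation, 2 mol KMnO4 reacts with 5 mol H2O2, so n(H2O2) = 0.0005166 x 5/2 = 0.001292 mol.
[H2O2] = 0.001292 / 0.01908 L = 0.0677 M.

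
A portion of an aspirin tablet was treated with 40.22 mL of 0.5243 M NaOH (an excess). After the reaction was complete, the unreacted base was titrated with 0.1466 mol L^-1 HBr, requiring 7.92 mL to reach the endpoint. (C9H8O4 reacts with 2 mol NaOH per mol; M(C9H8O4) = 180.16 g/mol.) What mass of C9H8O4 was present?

1.79 g

Total n(NaOH) added = 0.5243 x 0.04022 = 0.02109 mol.
n(HBr) used = 0.1466 x 0.007920 = 0.001161 mol, which equals the excess n(NaOH).
So n(NaOH) consumed by the sample = 0.02109 - 0.001161 = 0.01993 mol.
n(C9H8O4) = 0.01993 / 2 = 0.009963 mol.
mass = 0.009963 mol x 180.16 g/mol = 1.79 g.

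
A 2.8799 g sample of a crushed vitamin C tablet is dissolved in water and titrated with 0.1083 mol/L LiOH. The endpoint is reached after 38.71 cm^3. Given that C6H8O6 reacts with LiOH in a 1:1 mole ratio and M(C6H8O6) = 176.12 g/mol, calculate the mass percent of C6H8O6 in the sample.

n(LiOH) = 0.1083 x 0.03871 = 0.004192 mol.
n(C6H8O6) = 0.004192 / 1 = 0.004192 mol.
mass of C6H8O6 = 0.004192 x 176.12 = 0.7383 g.
% purity = 0.7383 / 2.8799 x 100 = 25.6%.

25.6%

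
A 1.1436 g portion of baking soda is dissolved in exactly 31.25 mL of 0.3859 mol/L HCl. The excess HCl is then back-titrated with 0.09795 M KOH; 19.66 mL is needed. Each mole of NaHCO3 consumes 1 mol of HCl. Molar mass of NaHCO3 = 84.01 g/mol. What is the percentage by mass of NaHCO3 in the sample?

Total n(HCl) added = 0.3859 x 0.03125 = 0.01206 mol.
n(KOH) used = 0.09795 x 0.01966 = 0.001926 mol, which equals the excess n(HCl).
So n(HCl) consumed by the sample = 0.01206 - 0.001926 = 0.01013 mol.
n(NaHCO3) = 0.01013 / 1 = 0.01013 mol.
mass NaHCO3 = 0.01013 x 84.01 = 0.8513 g, so %NaHCO3 = 0.8513/1.1436 x 100 = 74.4%.

74.4%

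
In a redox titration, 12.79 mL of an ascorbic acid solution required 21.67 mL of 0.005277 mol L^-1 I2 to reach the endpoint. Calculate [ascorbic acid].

n(I2) = 0.005277 x 0.02167 = 0.0001144 mol.
From the balanced equation, 1 mol I2 reacts with 1 mol ascorbic acid, so n(ascorbic acid) = 0.0001144 x 1/1 = 0.0001144 mol.
[ascorbic acid] = 0.0001144 / 0.01279 L = 0.00894 M.

0.00894 M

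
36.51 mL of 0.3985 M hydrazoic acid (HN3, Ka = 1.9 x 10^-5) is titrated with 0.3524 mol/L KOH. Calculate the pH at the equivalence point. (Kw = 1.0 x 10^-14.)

n(HN3) = 0.3985 x 0.03651 = 0.01455 mol; V(KOH) at equivalence = 0.01455/0.3524 = 0.04129 L.
At equivalence all the acid is converted to N3-; total volume = 0.03651 + 0.04129 = 0.07780 L, so [N3-] = 0.01455/0.07780 = 0.1870 M.
Kb = Kw/Ka = 1.0e-14 / 1.9 x 10^-5 = 5.26e-10.
[OH^-] = sqrt(Kb x [N3-]) = sqrt(5.26e-10 x 0.1870) = 9.92e-6 M.
pOH = 5.00, so pH = 14.00 - 5.00 = 9.00.

9.00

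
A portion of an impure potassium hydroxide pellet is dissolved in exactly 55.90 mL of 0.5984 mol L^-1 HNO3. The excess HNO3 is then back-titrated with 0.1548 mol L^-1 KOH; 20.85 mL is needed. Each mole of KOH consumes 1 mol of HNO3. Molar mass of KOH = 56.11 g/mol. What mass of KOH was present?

Total n(HNO3) added = 0.5984 x 0.05590 = 0.03345 mol.
n(KOH) used = 0.1548 x 0.02085 = 0.003228 mol, which equals the excess n(HNO3).
So n(HNO3) consumed by the sample = 0.03345 - 0.003228 = 0.03022 mol.
n(KOH) = 0.03022 / 1 = 0.03022 mol.
mass = 0.03022 mol x 56.11 g/mol = 1.70 g.

1.70 g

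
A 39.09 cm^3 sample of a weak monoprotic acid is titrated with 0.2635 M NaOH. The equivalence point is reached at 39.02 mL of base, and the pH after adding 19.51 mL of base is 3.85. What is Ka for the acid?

19.51 mL is half of the equivalence volume, so this is the half-equivalence point where [HA] = [A^-].
At half-equivalence pH = pKa, so pKa = 3.85.
Ka = 10^(-3.85) = 1.4 x 10^-4.

1.4 x 10^-4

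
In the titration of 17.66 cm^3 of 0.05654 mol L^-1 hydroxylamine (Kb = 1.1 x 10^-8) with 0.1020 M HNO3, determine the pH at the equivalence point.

3.74

n(NH2OH) = 0.05654 x 0.01766 = 0.0009985 mol; V(HNO3) at equivalence = 0.0009985/0.1020 = 0.009789 L.
At equivalence the base is fully converted to NH3OH+; total volume = 0.02745 L, so [NH3OH+] = 0.0009985/0.02745 = 0.03638 M.
Ka(NH3OH+) = Kw/Kb = 1.0e-14 / 1.1 x 10^-8 = 9.09e-7.
[H^+] = sqrt(Ka x [NH3OH+]) = sqrt(9.09e-7 x 0.03638) = 0.000182 M.
pH = -log(0.000182) = 3.74.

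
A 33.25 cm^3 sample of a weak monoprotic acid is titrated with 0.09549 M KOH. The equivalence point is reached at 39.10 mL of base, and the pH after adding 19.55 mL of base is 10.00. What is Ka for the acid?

1.0 x 10^-10

19.55 mL is half of the equivalence volume, so this is the half-equivalence point where [HA] = [A^-].
At half-equivalence pH = pKa, so pKa = 10.00.
Ka = 10^(-10.00) = 1.0 x 10^-10.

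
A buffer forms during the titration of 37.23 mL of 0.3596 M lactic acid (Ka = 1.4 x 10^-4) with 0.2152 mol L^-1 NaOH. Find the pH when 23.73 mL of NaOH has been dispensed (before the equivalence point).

3.64

Initial n(HC3H5O3) = 0.3596 x 0.03723 = 0.01339 mol.
n(NaOH) added = 0.2152 x 0.02373 = 0.005107 mol, converting that many moles of HC3H5O3 to C3H5O3-.
Remaining n(HC3H5O3) = 0.008281 mol; n(C3H5O3-) = 0.005107 mol.
By Henderson-Hasselbalch, pH = pKa + log([A^-]/[HA]) = 3.85 + log(0.005107/0.008281) = 3.85 + (-0.21) = 3.64.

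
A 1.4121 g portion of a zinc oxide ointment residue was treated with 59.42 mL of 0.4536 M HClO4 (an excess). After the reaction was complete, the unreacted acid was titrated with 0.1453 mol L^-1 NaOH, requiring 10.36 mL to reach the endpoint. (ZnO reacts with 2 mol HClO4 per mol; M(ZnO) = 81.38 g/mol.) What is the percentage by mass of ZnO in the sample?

73.3%

Total n(HClO4) added = 0.4536 x 0.05942 = 0.02695 mol.
n(NaOH) used = 0.1453 x 0.01036 = 0.001505 mol, which equals the excess n(HClO4).
So n(HClO4) consumed by the sample = 0.02695 - 0.001505 = 0.02545 mol.
n(ZnO) = 0.02545 / 2 = 0.01272 mol.
mass ZnO = 0.01272 x 81.38 = 1.035 g, so %ZnO = 1.035/1.4121 x 100 = 73.3%.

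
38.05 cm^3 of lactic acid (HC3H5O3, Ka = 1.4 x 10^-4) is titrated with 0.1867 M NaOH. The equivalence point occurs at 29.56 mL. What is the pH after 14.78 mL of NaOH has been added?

14.78 mL is exactly half the equivalence volume (29.56/2), i.e. the half-equivalence point.
There, n(HA) = n(A^-), so pH = pKa = -log(1.4 x 10^-4) = 3.85.

3.85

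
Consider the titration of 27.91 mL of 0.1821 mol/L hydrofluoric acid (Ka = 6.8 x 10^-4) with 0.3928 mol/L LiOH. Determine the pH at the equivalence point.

8.13

n(HF) = 0.1821 x 0.02791 = 0.005082 mol; V(LiOH) at equivalence = 0.005082/0.3928 = 0.01294 L.
At equivalence all the acid is converted to F-; total volume = 0.02791 + 0.01294 = 0.04085 L, so [F-] = 0.005082/0.04085 = 0.1244 M.
Kb = Kw/Ka = 1.0e-14 / 6.8 x 10^-4 = 1.47e-11.
[OH^-] = sqrt(Kb x [F-]) = sqrt(1.47e-11 x 0.1244) = 1.35e-6 M.
pOH = 5.87, so pH = 14.00 - 5.87 = 8.13.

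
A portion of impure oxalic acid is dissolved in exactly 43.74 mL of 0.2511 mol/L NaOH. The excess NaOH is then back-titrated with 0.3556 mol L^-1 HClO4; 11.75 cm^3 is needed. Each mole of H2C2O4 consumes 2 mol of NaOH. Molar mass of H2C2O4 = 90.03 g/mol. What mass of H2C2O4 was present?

0.306 g

Total n(NaOH) added = 0.2511 x 0.04374 = 0.01098 mol.
n(HClO4) used = 0.3556 x 0.01175 = 0.004178 mol, which equals the excess n(NaOH).
So n(NaOH) consumed by the sample = 0.01098 - 0.004178 = 0.006805 mol.
n(H2C2O4) = 0.006805 / 2 = 0.003402 mol.
mass = 0.003402 mol x 90.03 g/mol = 0.306 g.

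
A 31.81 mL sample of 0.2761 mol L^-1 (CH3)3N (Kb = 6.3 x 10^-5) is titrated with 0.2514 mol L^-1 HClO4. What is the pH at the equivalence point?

n((CH3)3N) = 0.2761 x 0.03181 = 0.008783 mol; V(HClO4) at equivalence = 0.008783/0.2514 = 0.03494 L.
At equivalence the base is fully converted to (CH3)3NH+; total volume = 0.06675 L, so [(CH3)3NH+] = 0.008783/0.06675 = 0.1316 M.
Ka((CH3)3NH+) = Kw/Kb = 1.0e-14 / 6.3 x 10^-5 = 1.59e-10.
[H^+] = sqrt(Ka x [(CH3)3NH+]) = sqrt(1.59e-10 x 0.1316) = 4.57e-6 M.
pH = -log(4.57e-6) = 5.34.

5.34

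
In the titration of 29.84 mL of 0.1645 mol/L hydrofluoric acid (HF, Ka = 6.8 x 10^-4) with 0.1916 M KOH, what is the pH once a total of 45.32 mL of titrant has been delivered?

n(acid) = 0.1645 x 0.02984 = 0.004909 mol; n(KOH) added = 0.1916 x 0.04532 = 0.008683 mol.
Base is in excess by 0.008683 - 0.004909 = 0.003775 mol in a total volume of 0.07516 L.
[OH^-] = 0.003775/0.07516 = 0.05022 M, so pOH = 1.30 and pH = 14.00 - 1.30 = 12.70.

12.70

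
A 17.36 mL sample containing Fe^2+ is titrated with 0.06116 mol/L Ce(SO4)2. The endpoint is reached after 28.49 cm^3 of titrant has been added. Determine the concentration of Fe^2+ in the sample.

n(Ce(SO4)2) = 0.06116 x 0.02849 = 0.001742 mol.
From the balanced equation, 1 mol Ce(SO4)2 reacts with 1 mol Fe^2+, so n(Fe^2+) = 0.001742 x 1/1 = 0.001742 mol.
[Fe^2+] = 0.001742 / 0.01736 L = 0.100 M.

0.100 M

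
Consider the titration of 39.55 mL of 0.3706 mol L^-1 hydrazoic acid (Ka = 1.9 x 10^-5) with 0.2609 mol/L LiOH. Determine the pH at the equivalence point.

n(HN3) = 0.3706 x 0.03955 = 0.01466 mol; V(LiOH) at equivalence = 0.01466/0.2609 = 0.05618 L.
At equivalence all the acid is converted to N3-; total volume = 0.03955 + 0.05618 = 0.09573 L, so [N3-] = 0.01466/0.09573 = 0.1531 M.
Kb = Kw/Ka = 1.0e-14 / 1.9 x 10^-5 = 5.26e-10.
[OH^-] = sqrt(Kb x [N3-]) = sqrt(5.26e-10 x 0.1531) = 8.98e-6 M.
pOH = 5.05, so pH = 14.00 - 5.05 = 8.95.

8.95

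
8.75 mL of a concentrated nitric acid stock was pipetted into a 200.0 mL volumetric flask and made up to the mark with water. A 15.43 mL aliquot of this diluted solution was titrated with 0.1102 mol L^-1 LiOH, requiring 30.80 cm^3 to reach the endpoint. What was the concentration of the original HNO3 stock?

5.03 M

n(LiOH) = 0.1102 x 0.03080 = 0.003394 mol.
n(HNO3) in the aliquot = 0.003394 mol.
[diluted HNO3] = 0.003394 / 0.01543 = 0.2200 M.
Dilution factor = 200.0/8.750 = 22.86, so [stock] = 0.2200 x 22.86 = 5.03 M.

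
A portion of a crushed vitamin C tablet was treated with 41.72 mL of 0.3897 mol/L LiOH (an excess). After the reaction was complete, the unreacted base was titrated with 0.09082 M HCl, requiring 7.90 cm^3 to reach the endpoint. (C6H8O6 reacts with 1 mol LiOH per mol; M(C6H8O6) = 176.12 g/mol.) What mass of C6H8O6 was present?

2.74 g

Total n(LiOH) added = 0.3897 x 0.04172 = 0.01626 mol.
n(HCl) used = 0.09082 x 0.007900 = 0.0007175 mol, which equals the excess n(LiOH).
So n(LiOH) consumed by the sample = 0.01626 - 0.0007175 = 0.01554 mol.
n(C6H8O6) = 0.01554 / 1 = 0.01554 mol.
mass = 0.01554 mol x 176.12 g/mol = 2.74 g.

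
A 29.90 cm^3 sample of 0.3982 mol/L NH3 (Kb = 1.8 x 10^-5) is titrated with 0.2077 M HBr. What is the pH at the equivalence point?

n(NH3) = 0.3982 x 0.02990 = 0.01191 mol; V(HBr) at equivalence = 0.01191/0.2077 = 0.05732 L.
At equivalence the base is fully converted to NH4+; total volume = 0.08722 L, so [NH4+] = 0.01191/0.08722 = 0.1365 M.
Ka(NH4+) = Kw/Kb = 1.0e-14 / 1.8 x 10^-5 = 5.56e-10.
[H^+] = sqrt(Ka x [NH4+]) = sqrt(5.56e-10 x 0.1365) = 8.71e-6 M.
pH = -log(8.71e-6) = 5.06.

5.06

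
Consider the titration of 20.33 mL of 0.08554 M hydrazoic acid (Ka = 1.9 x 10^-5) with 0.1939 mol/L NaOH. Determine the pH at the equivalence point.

n(HN3) = 0.08554 x 0.02033 = 0.001739 mol; V(NaOH) at equivalence = 0.001739/0.1939 = 0.008969 L.
At equivalence all the acid is converted to N3-; total volume = 0.02033 + 0.008969 = 0.02930 L, so [N3-] = 0.001739/0.02930 = 0.05936 M.
Kb = Kw/Ka = 1.0e-14 / 1.9 x 10^-5 = 5.26e-10.
[OH^-] = sqrt(Kb x [N3-]) = sqrt(5.26e-10 x 0.05936) = 5.59e-6 M.
pOH = 5.25, so pH = 14.00 - 5.25 = 8.75.

8.75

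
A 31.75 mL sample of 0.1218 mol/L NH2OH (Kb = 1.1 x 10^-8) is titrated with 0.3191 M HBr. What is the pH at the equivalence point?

n(NH2OH) = 0.1218 x 0.03175 = 0.003867 mol; V(HBr) at equivalence = 0.003867/0.3191 = 0.01212 L.
At equivalence the base is fully converted to NH3OH+; total volume = 0.04387 L, so [NH3OH+] = 0.003867/0.04387 = 0.08815 M.
Ka(NH3OH+) = Kw/Kb = 1.0e-14 / 1.1 x 10^-8 = 9.09e-7.
[H^+] = sqrt(Ka x [NH3OH+]) = sqrt(9.09e-7 x 0.08815) = 0.000283 M.
pH = -log(0.000283) = 3.55.

3.55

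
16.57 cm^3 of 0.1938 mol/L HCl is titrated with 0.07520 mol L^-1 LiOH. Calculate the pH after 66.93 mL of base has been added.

12.34

n(acid) = 0.1938 x 0.01657 = 0.003211 mol; n(LiOH) added = 0.07520 x 0.06693 = 0.005033 mol.
Base is in excess by 0.005033 - 0.003211 = 0.001822 mol in a total volume of 0.08350 L.
[OH^-] = 0.001822/0.08350 = 0.02182 M, so pOH = 1.66 and pH = 14.00 - 1.66 = 12.34.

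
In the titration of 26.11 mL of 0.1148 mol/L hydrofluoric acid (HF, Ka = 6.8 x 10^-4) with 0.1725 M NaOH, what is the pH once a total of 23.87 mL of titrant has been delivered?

n(acid) = 0.1148 x 0.02611 = 0.002997 mol; n(NaOH) added = 0.1725 x 0.02387 = 0.004118 mol.
Base is in excess by 0.004118 - 0.002997 = 0.001120 mol in a total volume of 0.04998 L.
[OH^-] = 0.001120/0.04998 = 0.02241 M, so pOH = 1.65 and pH = 14.00 - 1.65 = 12.35.

12.35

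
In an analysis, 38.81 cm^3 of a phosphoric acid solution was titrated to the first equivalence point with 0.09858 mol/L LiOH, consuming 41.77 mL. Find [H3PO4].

0.106 M

n(LiOH) = 0.09858 x 0.04177 = 0.004118 mol.
At the first equivalence point, 1 mol OH^- react per mol H3PO4, so n(H3PO4) = 0.004118 / 1 = 0.004118 mol.
[H3PO4] = 0.004118 / 0.03881 L = 0.106 M.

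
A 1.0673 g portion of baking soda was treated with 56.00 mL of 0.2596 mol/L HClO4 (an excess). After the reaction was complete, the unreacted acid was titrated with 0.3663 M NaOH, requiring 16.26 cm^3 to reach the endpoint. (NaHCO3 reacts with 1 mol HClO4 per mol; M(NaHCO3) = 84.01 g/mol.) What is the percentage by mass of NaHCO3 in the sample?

Total n(HClO4) added = 0.2596 x 0.05600 = 0.01454 mol.
n(NaOH) used = 0.3663 x 0.01626 = 0.005956 mol, which equals the excess n(HClO4).
So n(HClO4) consumed by the sample = 0.01454 - 0.005956 = 0.008582 mol.
n(NaHCO3) = 0.008582 / 1 = 0.008582 mol.
mass NaHCO3 = 0.008582 x 84.01 = 0.7209 g, so %NaHCO3 = 0.7209/1.0673 x 100 = 67.5%.

67.5%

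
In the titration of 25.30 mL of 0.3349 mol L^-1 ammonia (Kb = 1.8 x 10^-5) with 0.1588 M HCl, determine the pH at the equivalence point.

5.11

n(NH3) = 0.3349 x 0.02530 = 0.008473 mol; V(HCl) at equivalence = 0.008473/0.1588 = 0.05336 L.
At equivalence the base is fully converted to NH4+; total volume = 0.07866 L, so [NH4+] = 0.008473/0.07866 = 0.1077 M.
Ka(NH4+) = Kw/Kb = 1.0e-14 / 1.8 x 10^-5 = 5.56e-10.
[H^+] = sqrt(Ka x [NH4+]) = sqrt(5.56e-10 x 0.1077) = 7.74e-6 M.
pH = -log(7.74e-6) = 5.11.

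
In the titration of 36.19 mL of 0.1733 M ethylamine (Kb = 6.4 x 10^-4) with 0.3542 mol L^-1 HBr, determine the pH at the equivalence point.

5.87

n(C2H5NH2) = 0.1733 x 0.03619 = 0.006272 mol; V(HBr) at equivalence = 0.006272/0.3542 = 0.01771 L.
At equivalence the base is fully converted to C2H5NH3+; total volume = 0.05390 L, so [C2H5NH3+] = 0.006272/0.05390 = 0.1164 M.
Ka(C2H5NH3+) = Kw/Kb = 1.0e-14 / 6.4 x 10^-4 = 1.56e-11.
[H^+] = sqrt(Ka x [C2H5NH3+]) = sqrt(1.56e-11 x 0.1164) = 1.35e-6 M.
pH = -log(1.35e-6) = 5.87.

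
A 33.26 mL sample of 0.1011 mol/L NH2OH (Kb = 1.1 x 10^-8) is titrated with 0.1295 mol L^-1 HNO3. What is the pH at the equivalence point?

n(NH2OH) = 0.1011 x 0.03326 = 0.003363 mol; V(HNO3) at equivalence = 0.003363/0.1295 = 0.02597 L.
At equivalence the base is fully converted to NH3OH+; total volume = 0.05923 L, so [NH3OH+] = 0.003363/0.05923 = 0.05678 M.
Ka(NH3OH+) = Kw/Kb = 1.0e-14 / 1.1 x 10^-8 = 9.09e-7.
[H^+] = sqrt(Ka x [NH3OH+]) = sqrt(9.09e-7 x 0.05678) = 0.000227 M.
pH = -log(0.000227) = 3.64.

3.64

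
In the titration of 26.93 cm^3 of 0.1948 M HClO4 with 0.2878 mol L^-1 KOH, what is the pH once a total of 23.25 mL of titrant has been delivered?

12.46

n(acid) = 0.1948 x 0.02693 = 0.005246 mol; n(KOH) added = 0.2878 x 0.02325 = 0.006691 mol.
Base is in excess by 0.006691 - 0.005246 = 0.001445 mol in a total volume of 0.05018 L.
[OH^-] = 0.001445/0.05018 = 0.02880 M, so pOH = 1.54 and pH = 14.00 - 1.54 = 12.46.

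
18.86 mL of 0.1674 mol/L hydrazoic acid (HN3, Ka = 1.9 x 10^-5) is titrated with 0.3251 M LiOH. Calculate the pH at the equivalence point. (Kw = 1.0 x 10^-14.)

n(HN3) = 0.1674 x 0.01886 = 0.003157 mol; V(LiOH) at equivalence = 0.003157/0.3251 = 0.009711 L.
At equivalence all the acid is converted to N3-; total volume = 0.01886 + 0.009711 = 0.02857 L, so [N3-] = 0.003157/0.02857 = 0.1105 M.
Kb = Kw/Ka = 1.0e-14 / 1.9 x 10^-5 = 5.26e-10.
[OH^-] = sqrt(Kb x [N3-]) = sqrt(5.26e-10 x 0.1105) = 7.63e-6 M.
pOH = 5.12, so pH = 14.00 - 5.12 = 8.88.

8.88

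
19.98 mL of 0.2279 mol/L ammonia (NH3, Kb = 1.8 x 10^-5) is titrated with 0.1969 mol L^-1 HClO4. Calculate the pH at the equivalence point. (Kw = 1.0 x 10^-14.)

n(NH3) = 0.2279 x 0.01998 = 0.004553 mol; V(HClO4) at equivalence = 0.004553/0.1969 = 0.02313 L.
At equivalence the base is fully converted to NH4+; total volume = 0.04311 L, so [NH4+] = 0.004553/0.04311 = 0.1056 M.
Ka(NH4+) = Kw/Kb = 1.0e-14 / 1.8 x 10^-5 = 5.56e-10.
[H^+] = sqrt(Ka x [NH4+]) = sqrt(5.56e-10 x 0.1056) = 7.66e-6 M.
pH = -log(7.66e-6) = 5.12.

5.12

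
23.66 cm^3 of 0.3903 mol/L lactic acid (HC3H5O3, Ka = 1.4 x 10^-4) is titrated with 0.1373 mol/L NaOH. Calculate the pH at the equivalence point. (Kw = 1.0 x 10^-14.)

8.43

n(HC3H5O3) = 0.3903 x 0.02366 = 0.009234 mol; V(NaOH) at equivalence = 0.009234/0.1373 = 0.06726 L.
At equivalence all the acid is converted to C3H5O3-; total volume = 0.02366 + 0.06726 = 0.09092 L, so [C3H5O3-] = 0.009234/0.09092 = 0.1016 M.
Kb = Kw/Ka = 1.0e-14 / 1.4 x 10^-4 = 7.14e-11.
[OH^-] = sqrt(Kb x [C3H5O3-]) = sqrt(7.14e-11 x 0.1016) = 2.69e-6 M.
pOH = 5.57, so pH = 14.00 - 5.57 = 8.43.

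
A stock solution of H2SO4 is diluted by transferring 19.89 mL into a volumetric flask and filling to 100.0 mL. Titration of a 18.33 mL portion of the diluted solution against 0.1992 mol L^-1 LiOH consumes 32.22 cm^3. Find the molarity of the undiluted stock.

0.880 M

n(LiOH) = 0.1992 x 0.03222 = 0.006418 mol.
n(H2SO4) in the aliquot = 0.006418 x 1/2 = 0.003209 mol.
[diluted H2SO4] = 0.003209 / 0.01833 = 0.1751 M.
Dilution factor = 100.0/19.89 = 5.028, so [stock] = 0.1751 x 5.028 = 0.880 M.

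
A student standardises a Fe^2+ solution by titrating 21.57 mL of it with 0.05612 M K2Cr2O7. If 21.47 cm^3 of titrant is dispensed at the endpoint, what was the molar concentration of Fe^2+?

0.335 M

n(K2Cr2O7) = 0.05612 x 0.02147 = 0.001205 mol.
From the balanced equation, 1 mol K2Cr2O7 reacts with 6 mol Fe^2+, so n(Fe^2+) = 0.001205 x 6/1 = 0.007229 mol.
[Fe^2+] = 0.007229 / 0.02157 L = 0.335 M.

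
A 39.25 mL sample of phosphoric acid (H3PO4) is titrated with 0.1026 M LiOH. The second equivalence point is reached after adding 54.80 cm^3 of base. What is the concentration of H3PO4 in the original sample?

n(LiOH) = 0.1026 x 0.05480 = 0.005622 mol.
At the second equivalence point, 2 mol OH^- react per mol H3PO4, so n(H3PO4) = 0.005622 / 2 = 0.002811 mol.
[H3PO4] = 0.002811 / 0.03925 L = 0.0716 M.

0.0716 M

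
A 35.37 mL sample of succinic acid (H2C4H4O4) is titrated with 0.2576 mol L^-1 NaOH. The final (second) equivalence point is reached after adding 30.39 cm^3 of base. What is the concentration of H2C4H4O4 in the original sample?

0.111 M

n(NaOH) = 0.2576 x 0.03039 = 0.007828 mol.
At the final (second) equivalence point, 2 mol OH^- react per mol H2C4H4O4, so n(H2C4H4O4) = 0.007828 / 2 = 0.003914 mol.
[H2C4H4O4] = 0.003914 / 0.03537 L = 0.111 M.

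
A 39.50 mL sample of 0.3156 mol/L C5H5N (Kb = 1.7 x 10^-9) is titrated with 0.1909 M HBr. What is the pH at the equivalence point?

3.08

n(C5H5N) = 0.3156 x 0.03950 = 0.01247 mol; V(HBr) at equivalence = 0.01247/0.1909 = 0.06530 L.
At equivalence the base is fully converted to C5H5NH+; total volume = 0.1048 L, so [C5H5NH+] = 0.01247/0.1048 = 0.1189 M.
Ka(C5H5NH+) = Kw/Kb = 1.0e-14 / 1.7 x 10^-9 = 5.88e-6.
[H^+] = sqrt(Ka x [C5H5NH+]) = sqrt(5.88e-6 x 0.1189) = 0.000836 M.
pH = -log(0.000836) = 3.08.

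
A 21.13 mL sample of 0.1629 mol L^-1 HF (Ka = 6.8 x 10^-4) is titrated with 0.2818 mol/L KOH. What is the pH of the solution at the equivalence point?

n(HF) = 0.1629 x 0.02113 = 0.003442 mol; V(KOH) at equivalence = 0.003442/0.2818 = 0.01221 L.
At equivalence all the acid is converted to F-; total volume = 0.02113 + 0.01221 = 0.03334 L, so [F-] = 0.003442/0.03334 = 0.1032 M.
Kb = Kw/Ka = 1.0e-14 / 6.8 x 10^-4 = 1.47e-11.
[OH^-] = sqrt(Kb x [F-]) = sqrt(1.47e-11 x 0.1032) = 1.23e-6 M.
pOH = 5.91, so pH = 14.00 - 5.91 = 8.09.

8.09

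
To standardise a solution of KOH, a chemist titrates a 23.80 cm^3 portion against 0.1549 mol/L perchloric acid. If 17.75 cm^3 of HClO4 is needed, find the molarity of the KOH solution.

0.116 M

n(HClO4) delivered = 0.1549 x 0.01775 = 0.002749 mol.
For a 1:1 reaction, n(KOH) = 0.002749 mol.
[KOH] = 0.002749 mol / 0.02380 L = 0.116 M.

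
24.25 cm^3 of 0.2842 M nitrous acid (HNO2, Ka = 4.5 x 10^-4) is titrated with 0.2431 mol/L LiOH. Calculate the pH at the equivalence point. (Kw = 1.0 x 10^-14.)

n(HNO2) = 0.2842 x 0.02425 = 0.006892 mol; V(LiOH) at equivalence = 0.006892/0.2431 = 0.02835 L.
At equivalence all the acid is converted to NO2-; total volume = 0.02425 + 0.02835 = 0.05260 L, so [NO2-] = 0.006892/0.05260 = 0.1310 M.
Kb = Kw/Ka = 1.0e-14 / 4.5 x 10^-4 = 2.22e-11.
[OH^-] = sqrt(Kb x [NO2-]) = sqrt(2.22e-11 x 0.1310) = 1.71e-6 M.
pOH = 5.77, so pH = 14.00 - 5.77 = 8.23.

8.23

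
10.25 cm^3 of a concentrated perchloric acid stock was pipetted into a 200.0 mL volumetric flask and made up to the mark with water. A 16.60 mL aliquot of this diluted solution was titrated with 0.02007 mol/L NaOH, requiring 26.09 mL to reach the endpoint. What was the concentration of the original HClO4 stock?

n(NaOH) = 0.02007 x 0.02609 = 0.0005236 mol.
n(HClO4) in the aliquot = 0.0005236 mol.
[diluted HClO4] = 0.0005236 / 0.01660 = 0.03154 M.
Dilution factor = 200.0/10.25 = 19.51, so [stock] = 0.03154 x 19.51 = 0.615 M.

0.615 M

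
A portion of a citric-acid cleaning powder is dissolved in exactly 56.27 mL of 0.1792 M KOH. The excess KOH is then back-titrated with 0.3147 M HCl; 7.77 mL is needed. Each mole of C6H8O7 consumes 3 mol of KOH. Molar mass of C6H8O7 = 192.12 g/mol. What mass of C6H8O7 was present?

Total n(KOH) added = 0.1792 x 0.05627 = 0.01008 mol.
n(HCl) used = 0.3147 x 0.007770 = 0.002445 mol, which equals the excess n(KOH).
So n(KOH) consumed by the sample = 0.01008 - 0.002445 = 0.007638 mol.
n(C6H8O7) = 0.007638 / 3 = 0.002546 mol.
mass = 0.002546 mol x 192.12 g/mol = 0.489 g.

0.489 g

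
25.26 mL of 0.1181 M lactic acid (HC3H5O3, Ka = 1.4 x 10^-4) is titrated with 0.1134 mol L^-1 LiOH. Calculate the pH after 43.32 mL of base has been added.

n(acid) = 0.1181 x 0.02526 = 0.002983 mol; n(LiOH) added = 0.1134 x 0.04332 = 0.004912 mol.
Base is in excess by 0.004912 - 0.002983 = 0.001929 mol in a total volume of 0.06858 L.
[OH^-] = 0.001929/0.06858 = 0.02813 M, so pOH = 1.55 and pH = 14.00 - 1.55 = 12.45.

12.45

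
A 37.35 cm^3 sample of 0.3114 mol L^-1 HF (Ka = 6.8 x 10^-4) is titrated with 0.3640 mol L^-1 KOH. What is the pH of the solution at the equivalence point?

8.20

n(HF) = 0.3114 x 0.03735 = 0.01163 mol; V(KOH) at equivalence = 0.01163/0.3640 = 0.03195 L.
At equivalence all the acid is converted to F-; total volume = 0.03735 + 0.03195 = 0.06930 L, so [F-] = 0.01163/0.06930 = 0.1678 M.
Kb = Kw/Ka = 1.0e-14 / 6.8 x 10^-4 = 1.47e-11.
[OH^-] = sqrt(Kb x [F-]) = sqrt(1.47e-11 x 0.1678) = 1.57e-6 M.
pOH = 5.80, so pH = 14.00 - 5.80 = 8.20.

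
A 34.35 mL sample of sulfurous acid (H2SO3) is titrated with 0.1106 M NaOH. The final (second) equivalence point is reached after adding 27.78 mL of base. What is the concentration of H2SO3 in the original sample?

0.0447 M

n(NaOH) = 0.1106 x 0.02778 = 0.003072 mol.
At the final (second) equivalence point, 2 mol OH^- react per mol H2SO3, so n(H2SO3) = 0.003072 / 2 = 0.001536 mol.
[H2SO3] = 0.001536 / 0.03435 L = 0.0447 M.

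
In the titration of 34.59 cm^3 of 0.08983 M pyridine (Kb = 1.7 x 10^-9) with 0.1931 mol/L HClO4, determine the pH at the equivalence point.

3.22

n(C5H5N) = 0.08983 x 0.03459 = 0.003107 mol; V(HClO4) at equivalence = 0.003107/0.1931 = 0.01609 L.
At equivalence the base is fully converted to C5H5NH+; total volume = 0.05068 L, so [C5H5NH+] = 0.003107/0.05068 = 0.06131 M.
Ka(C5H5NH+) = Kw/Kb = 1.0e-14 / 1.7 x 10^-9 = 5.88e-6.
[H^+] = sqrt(Ka x [C5H5NH+]) = sqrt(5.88e-6 x 0.06131) = 0.000601 M.
pH = -log(0.000601) = 3.22.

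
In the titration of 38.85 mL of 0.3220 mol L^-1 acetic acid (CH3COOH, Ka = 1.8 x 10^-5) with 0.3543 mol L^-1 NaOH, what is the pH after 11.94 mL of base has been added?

Initial n(CH3COOH) = 0.3220 x 0.03885 = 0.01251 mol.
n(NaOH) added = 0.3543 x 0.01194 = 0.004230 mol, converting that many moles of CH3COOH to CH3COO-.
Remaining n(CH3COOH) = 0.008279 mol; n(CH3COO-) = 0.004230 mol.
By Henderson-Hasselbalch, pH = pKa + log([A^-]/[HA]) = 4.74 + log(0.004230/0.008279) = 4.74 + (-0.29) = 4.45.

4.45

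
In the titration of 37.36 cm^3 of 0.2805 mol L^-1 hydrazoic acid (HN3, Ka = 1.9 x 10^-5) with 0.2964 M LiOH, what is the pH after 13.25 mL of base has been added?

4.50

Initial n(HN3) = 0.2805 x 0.03736 = 0.01048 mol.
n(LiOH) added = 0.2964 x 0.01325 = 0.003927 mol, converting that many moles of HN3 to N3-.
Remaining n(HN3) = 0.006552 mol; n(N3-) = 0.003927 mol.
By Henderson-Hasselbalch, pH = pKa + log([A^-]/[HA]) = 4.72 + log(0.003927/0.006552) = 4.72 + (-0.22) = 4.50.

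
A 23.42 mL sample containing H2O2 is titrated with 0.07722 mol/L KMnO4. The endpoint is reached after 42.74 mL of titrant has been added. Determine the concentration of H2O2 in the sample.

0.352 M

n(KMnO4) = 0.07722 x 0.04274 = 0.003300 mol.
From the balanced equation, 2 mol KMnO4 reacts with 5 mol H2O2, so n(H2O2) = 0.003300 x 5/2 = 0.008251 mol.
[H2O2] = 0.008251 / 0.02342 L = 0.352 M.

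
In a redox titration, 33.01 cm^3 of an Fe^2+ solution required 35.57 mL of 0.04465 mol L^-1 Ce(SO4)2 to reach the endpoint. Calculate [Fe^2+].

n(Ce(SO4)2) = 0.04465 x 0.03557 = 0.001588 mol.
From the balanced equation, 1 mol Ce(SO4)2 reacts with 1 mol Fe^2+, so n(Fe^2+) = 0.001588 x 1/1 = 0.001588 mol.
[Fe^2+] = 0.001588 / 0.03301 L = 0.0481 M.

0.0481 M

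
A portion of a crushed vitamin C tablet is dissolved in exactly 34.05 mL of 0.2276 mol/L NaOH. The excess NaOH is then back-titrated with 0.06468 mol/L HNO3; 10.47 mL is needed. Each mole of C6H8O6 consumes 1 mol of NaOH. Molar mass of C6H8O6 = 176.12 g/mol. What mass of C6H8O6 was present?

Total n(NaOH) added = 0.2276 x 0.03405 = 0.007750 mol.
n(HNO3) used = 0.06468 x 0.01047 = 0.0006772 mol, which equals the excess n(NaOH).
So n(NaOH) consumed by the sample = 0.007750 - 0.0006772 = 0.007073 mol.
n(C6H8O6) = 0.007073 / 1 = 0.007073 mol.
mass = 0.007073 mol x 176.12 g/mol = 1.25 g.

1.25 g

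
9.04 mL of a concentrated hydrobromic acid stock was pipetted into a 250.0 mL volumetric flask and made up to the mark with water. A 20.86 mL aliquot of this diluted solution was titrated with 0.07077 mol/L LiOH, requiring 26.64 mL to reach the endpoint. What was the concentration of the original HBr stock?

n(LiOH) = 0.07077 x 0.02664 = 0.001885 mol.
n(HBr) in the aliquot = 0.001885 mol.
[diluted HBr] = 0.001885 / 0.02086 = 0.09038 M.
Dilution factor = 250.0/9.040 = 27.65, so [stock] = 0.09038 x 27.65 = 2.50 M.

2.50 M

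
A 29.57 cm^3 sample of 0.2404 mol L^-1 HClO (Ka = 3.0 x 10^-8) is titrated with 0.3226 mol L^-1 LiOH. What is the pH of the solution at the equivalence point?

10.33

n(HClO) = 0.2404 x 0.02957 = 0.007109 mol; V(LiOH) at equivalence = 0.007109/0.3226 = 0.02204 L.
At equivalence all the acid is converted to ClO-; total volume = 0.02957 + 0.02204 = 0.05161 L, so [ClO-] = 0.007109/0.05161 = 0.1377 M.
Kb = Kw/Ka = 1.0e-14 / 3.0 x 10^-8 = 3.33e-7.
[OH^-] = sqrt(Kb x [ClO-]) = sqrt(3.33e-7 x 0.1377) = 0.000214 M.
pOH = 3.67, so pH = 14.00 - 3.67 = 10.33.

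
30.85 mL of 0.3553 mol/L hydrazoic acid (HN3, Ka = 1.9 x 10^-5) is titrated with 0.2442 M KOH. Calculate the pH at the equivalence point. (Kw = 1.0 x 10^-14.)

n(HN3) = 0.3553 x 0.03085 = 0.01096 mol; V(KOH) at equivalence = 0.01096/0.2442 = 0.04489 L.
At equivalence all the acid is converted to N3-; total volume = 0.03085 + 0.04489 = 0.07574 L, so [N3-] = 0.01096/0.07574 = 0.1447 M.
Kb = Kw/Ka = 1.0e-14 / 1.9 x 10^-5 = 5.26e-10.
[OH^-] = sqrt(Kb x [N3-]) = sqrt(5.26e-10 x 0.1447) = 8.73e-6 M.
pOH = 5.06, so pH = 14.00 - 5.06 = 8.94.

8.94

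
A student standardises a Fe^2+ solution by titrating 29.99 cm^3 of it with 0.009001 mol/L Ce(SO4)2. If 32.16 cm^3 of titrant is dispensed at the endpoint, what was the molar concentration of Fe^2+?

0.00965 M

n(Ce(SO4)2) = 0.009001 x 0.03216 = 0.0002895 mol.
From the balanced equation, 1 mol Ce(SO4)2 reacts with 1 mol Fe^2+, so n(Fe^2+) = 0.0002895 x 1/1 = 0.0002895 mol.
[Fe^2+] = 0.0002895 / 0.02999 L = 0.00965 M.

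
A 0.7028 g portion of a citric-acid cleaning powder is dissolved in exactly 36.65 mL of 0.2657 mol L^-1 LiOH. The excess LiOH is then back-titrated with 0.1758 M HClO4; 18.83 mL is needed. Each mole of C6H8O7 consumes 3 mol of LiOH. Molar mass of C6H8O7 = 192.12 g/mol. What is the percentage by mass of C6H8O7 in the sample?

58.6%

Total n(LiOH) added = 0.2657 x 0.03665 = 0.009738 mol.
n(HClO4) used = 0.1758 x 0.01883 = 0.003310 mol, which equals the excess n(LiOH).
So n(LiOH) consumed by the sample = 0.009738 - 0.003310 = 0.006428 mol.
n(C6H8O7) = 0.006428 / 3 = 0.002143 mol.
mass C6H8O7 = 0.002143 x 192.12 = 0.4116 g, so %C6H8O7 = 0.4116/0.7028 x 100 = 58.6%.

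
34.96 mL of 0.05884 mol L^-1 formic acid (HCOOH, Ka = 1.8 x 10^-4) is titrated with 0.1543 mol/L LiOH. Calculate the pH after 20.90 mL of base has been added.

n(acid) = 0.05884 x 0.03496 = 0.002057 mol; n(LiOH) added = 0.1543 x 0.02090 = 0.003225 mol.
Base is in excess by 0.003225 - 0.002057 = 0.001168 mol in a total volume of 0.05586 L.
[OH^-] = 0.001168/0.05586 = 0.02091 M, so pOH = 1.68 and pH = 14.00 - 1.68 = 12.32.

12.32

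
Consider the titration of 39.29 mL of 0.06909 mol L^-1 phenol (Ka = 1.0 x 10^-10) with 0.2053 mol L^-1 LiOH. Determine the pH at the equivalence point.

11.36

n(C6H5OH) = 0.06909 x 0.03929 = 0.002715 mol; V(LiOH) at equivalence = 0.002715/0.2053 = 0.01322 L.
At equivalence all the acid is converted to C6H5O-; total volume = 0.03929 + 0.01322 = 0.05251 L, so [C6H5O-] = 0.002715/0.05251 = 0.05169 M.
Kb = Kw/Ka = 1.0e-14 / 1.0 x 10^-10 = 0.000100.
[OH^-] = sqrt(Kb x [C6H5O-]) = sqrt(0.000100 x 0.05169) = 0.00227 M.
pOH = 2.64, so pH = 14.00 - 2.64 = 11.36.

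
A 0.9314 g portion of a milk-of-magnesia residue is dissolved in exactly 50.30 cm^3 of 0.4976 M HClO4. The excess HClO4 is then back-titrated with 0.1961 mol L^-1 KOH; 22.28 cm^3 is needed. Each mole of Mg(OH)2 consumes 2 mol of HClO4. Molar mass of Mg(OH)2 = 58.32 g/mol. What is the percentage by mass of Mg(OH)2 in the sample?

Total n(HClO4) added = 0.4976 x 0.05030 = 0.02503 mol.
n(KOH) used = 0.1961 x 0.02228 = 0.004369 mol, which equals the excess n(HClO4).
So n(HClO4) consumed by the sample = 0.02503 - 0.004369 = 0.02066 mol.
n(Mg(OH)2) = 0.02066 / 2 = 0.01033 mol.
mass Mg(OH)2 = 0.01033 x 58.32 = 0.6025 g, so %Mg(OH)2 = 0.6025/0.9314 x 100 = 64.7%.

64.7%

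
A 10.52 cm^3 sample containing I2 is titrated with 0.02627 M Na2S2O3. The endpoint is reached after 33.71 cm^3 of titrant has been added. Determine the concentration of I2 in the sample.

n(Na2S2O3) = 0.02627 x 0.03371 = 0.0008856 mol.
From the balanced equation, 2 mol Na2S2O3 reacts with 1 mol I2, so n(I2) = 0.0008856 x 1/2 = 0.0004428 mol.
[I2] = 0.0004428 / 0.01052 L = 0.0421 M.

0.0421 M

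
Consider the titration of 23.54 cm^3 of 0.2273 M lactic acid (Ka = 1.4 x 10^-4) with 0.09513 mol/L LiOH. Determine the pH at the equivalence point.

8.34

n(HC3H5O3) = 0.2273 x 0.02354 = 0.005351 mol; V(LiOH) at equivalence = 0.005351/0.09513 = 0.05625 L.
At equivalence all the acid is converted to C3H5O3-; total volume = 0.02354 + 0.05625 = 0.07979 L, so [C3H5O3-] = 0.005351/0.07979 = 0.06706 M.
Kb = Kw/Ka = 1.0e-14 / 1.4 x 10^-4 = 7.14e-11.
[OH^-] = sqrt(Kb x [C3H5O3-]) = sqrt(7.14e-11 x 0.06706) = 2.19e-6 M.
pOH = 5.66, so pH = 14.00 - 5.66 = 8.34.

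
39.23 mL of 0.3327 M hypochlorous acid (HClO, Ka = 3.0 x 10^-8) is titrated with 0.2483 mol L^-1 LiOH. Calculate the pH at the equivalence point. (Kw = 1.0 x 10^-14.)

n(HClO) = 0.3327 x 0.03923 = 0.01305 mol; V(LiOH) at equivalence = 0.01305/0.2483 = 0.05256 L.
At equivalence all the acid is converted to ClO-; total volume = 0.03923 + 0.05256 = 0.09179 L, so [ClO-] = 0.01305/0.09179 = 0.1422 M.
Kb = Kw/Ka = 1.0e-14 / 3.0 x 10^-8 = 3.33e-7.
[OH^-] = sqrt(Kb x [ClO-]) = sqrt(3.33e-7 x 0.1422) = 0.000218 M.
pOH = 3.66, so pH = 14.00 - 3.66 = 10.34.

10.34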